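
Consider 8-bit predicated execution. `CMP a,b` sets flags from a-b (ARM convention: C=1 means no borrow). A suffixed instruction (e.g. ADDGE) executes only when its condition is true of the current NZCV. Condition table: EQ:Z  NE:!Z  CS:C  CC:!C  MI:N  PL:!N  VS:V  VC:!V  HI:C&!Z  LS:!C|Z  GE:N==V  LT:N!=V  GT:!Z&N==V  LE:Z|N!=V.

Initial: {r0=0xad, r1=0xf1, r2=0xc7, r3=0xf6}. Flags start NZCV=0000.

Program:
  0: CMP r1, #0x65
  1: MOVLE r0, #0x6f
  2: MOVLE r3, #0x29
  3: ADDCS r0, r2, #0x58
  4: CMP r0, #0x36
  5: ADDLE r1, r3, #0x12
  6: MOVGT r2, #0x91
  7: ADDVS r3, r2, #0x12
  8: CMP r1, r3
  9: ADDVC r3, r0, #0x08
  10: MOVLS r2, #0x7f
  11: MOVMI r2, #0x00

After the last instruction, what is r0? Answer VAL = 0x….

[0] flags=1010 → (cmp)
[1] flags=1010 LE?T → r0=0x6f
[2] flags=1010 LE?T → r3=0x29
[3] flags=1010 CS?T → r0=0x1f
[4] flags=1000 → (cmp)
[5] flags=1000 LE?T → r1=0x3b
[6] flags=1000 GT?F → skip
[7] flags=1000 VS?F → skip
[8] flags=0010 → (cmp)
[9] flags=0010 VC?T → r3=0x27
[10] flags=0010 LS?F → skip
[11] flags=0010 MI?F → skip

VAL = 0x1f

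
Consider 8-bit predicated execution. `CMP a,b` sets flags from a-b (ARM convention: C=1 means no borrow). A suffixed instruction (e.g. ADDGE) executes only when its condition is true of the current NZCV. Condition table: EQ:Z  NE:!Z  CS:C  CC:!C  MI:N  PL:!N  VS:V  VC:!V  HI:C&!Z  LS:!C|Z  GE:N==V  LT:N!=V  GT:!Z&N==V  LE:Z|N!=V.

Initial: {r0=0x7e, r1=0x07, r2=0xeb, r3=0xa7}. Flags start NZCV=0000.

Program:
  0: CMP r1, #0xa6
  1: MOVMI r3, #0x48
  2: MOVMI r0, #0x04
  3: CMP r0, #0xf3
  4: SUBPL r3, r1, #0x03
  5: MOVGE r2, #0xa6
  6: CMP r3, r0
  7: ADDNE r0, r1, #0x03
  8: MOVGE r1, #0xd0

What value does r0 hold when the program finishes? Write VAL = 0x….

VAL = 0x0a

0: ✓ CMP  NZCV=0000
1: · MOVMI
2: · MOVMI
3: ✓ CMP  NZCV=1001
4: · SUBPL
5: ✓ MOVGE  r2←0xa6
6: ✓ CMP  NZCV=0011
7: ✓ ADDNE  r0←0x0a
8: · MOVGE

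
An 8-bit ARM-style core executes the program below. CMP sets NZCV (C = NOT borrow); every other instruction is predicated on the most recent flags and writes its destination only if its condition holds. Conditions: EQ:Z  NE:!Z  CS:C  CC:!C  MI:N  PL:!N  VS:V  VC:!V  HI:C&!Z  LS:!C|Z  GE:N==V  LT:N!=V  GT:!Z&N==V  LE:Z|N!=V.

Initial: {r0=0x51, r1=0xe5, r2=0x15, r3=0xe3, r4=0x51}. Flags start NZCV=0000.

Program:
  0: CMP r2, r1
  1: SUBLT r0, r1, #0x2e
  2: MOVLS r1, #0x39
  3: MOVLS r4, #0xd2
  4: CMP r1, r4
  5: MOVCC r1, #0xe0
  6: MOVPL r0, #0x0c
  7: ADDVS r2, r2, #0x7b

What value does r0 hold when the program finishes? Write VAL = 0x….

[0] flags=0000 → (cmp)
[1] flags=0000 LT?F → skip
[2] flags=0000 LS?T → r1=0x39
[3] flags=0000 LS?T → r4=0xd2
[4] flags=0000 → (cmp)
[5] flags=0000 CC?T → r1=0xe0
[6] flags=0000 PL?T → r0=0x0c
[7] flags=0000 VS?F → skip

VAL = 0x0c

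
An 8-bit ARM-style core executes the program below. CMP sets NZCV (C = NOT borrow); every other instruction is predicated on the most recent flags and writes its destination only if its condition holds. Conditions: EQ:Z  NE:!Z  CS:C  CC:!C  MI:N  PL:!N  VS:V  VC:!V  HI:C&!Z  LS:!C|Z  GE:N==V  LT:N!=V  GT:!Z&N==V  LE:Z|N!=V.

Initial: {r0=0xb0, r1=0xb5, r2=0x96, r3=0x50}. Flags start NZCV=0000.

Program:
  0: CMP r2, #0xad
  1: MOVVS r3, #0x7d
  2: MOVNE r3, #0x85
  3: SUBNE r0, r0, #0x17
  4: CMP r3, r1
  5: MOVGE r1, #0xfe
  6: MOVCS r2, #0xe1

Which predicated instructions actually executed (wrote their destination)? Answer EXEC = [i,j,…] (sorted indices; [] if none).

EXEC = [2,3]

0: ✓ CMP  NZCV=1000
1: · MOVVS
2: ✓ MOVNE  r3←0x85
3: ✓ SUBNE  r0←0x99
4: ✓ CMP  NZCV=1000
5: · MOVGE
6: · MOVCS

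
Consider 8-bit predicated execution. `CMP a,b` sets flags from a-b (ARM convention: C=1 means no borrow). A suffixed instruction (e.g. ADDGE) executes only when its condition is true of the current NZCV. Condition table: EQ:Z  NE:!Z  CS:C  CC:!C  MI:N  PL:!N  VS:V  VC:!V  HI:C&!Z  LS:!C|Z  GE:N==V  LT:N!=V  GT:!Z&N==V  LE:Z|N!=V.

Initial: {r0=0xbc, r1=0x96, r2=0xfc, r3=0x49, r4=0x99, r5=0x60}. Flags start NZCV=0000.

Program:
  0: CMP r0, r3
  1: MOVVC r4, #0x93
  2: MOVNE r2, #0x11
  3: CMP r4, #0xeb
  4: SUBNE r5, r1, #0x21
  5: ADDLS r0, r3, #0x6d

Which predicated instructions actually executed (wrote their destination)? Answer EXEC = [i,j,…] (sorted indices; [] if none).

0: ✓ CMP  NZCV=0011
1: · MOVVC
2: ✓ MOVNE  r2←0x11
3: ✓ CMP  NZCV=1000
4: ✓ SUBNE  r5←0x75
5: ✓ ADDLS  r0←0xb6

EXEC = [2,4,5]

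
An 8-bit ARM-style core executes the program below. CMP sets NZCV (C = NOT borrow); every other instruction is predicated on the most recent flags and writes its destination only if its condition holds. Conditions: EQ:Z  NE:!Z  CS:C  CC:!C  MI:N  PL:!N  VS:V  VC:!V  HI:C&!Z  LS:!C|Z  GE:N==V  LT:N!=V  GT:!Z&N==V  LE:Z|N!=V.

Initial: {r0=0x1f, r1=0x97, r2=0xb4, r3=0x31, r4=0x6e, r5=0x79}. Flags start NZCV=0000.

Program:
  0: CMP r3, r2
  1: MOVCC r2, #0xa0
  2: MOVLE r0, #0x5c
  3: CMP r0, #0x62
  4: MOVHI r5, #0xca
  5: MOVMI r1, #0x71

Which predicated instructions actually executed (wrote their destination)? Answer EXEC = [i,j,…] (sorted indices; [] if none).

0: ✓ CMP  NZCV=0000
1: ✓ MOVCC  r2←0xa0
2: · MOVLE
3: ✓ CMP  NZCV=1000
4: · MOVHI
5: ✓ MOVMI  r1←0x71

EXEC = [1,5]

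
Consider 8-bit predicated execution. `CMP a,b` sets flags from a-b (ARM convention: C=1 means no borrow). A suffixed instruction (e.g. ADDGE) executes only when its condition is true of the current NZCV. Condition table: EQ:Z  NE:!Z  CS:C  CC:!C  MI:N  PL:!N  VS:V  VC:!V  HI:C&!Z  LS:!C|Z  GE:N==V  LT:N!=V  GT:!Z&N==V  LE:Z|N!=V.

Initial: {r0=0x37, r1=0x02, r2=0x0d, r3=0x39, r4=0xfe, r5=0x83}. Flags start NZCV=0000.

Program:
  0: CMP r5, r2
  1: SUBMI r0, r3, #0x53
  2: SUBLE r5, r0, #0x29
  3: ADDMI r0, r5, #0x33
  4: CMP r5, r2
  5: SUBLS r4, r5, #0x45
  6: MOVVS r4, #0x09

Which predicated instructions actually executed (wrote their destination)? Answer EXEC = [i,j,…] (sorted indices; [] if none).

EXEC = [2]

0: ✓ CMP  NZCV=0011
1: · SUBMI
2: ✓ SUBLE  r5←0x0e
3: · ADDMI
4: ✓ CMP  NZCV=0010
5: · SUBLS
6: · MOVVS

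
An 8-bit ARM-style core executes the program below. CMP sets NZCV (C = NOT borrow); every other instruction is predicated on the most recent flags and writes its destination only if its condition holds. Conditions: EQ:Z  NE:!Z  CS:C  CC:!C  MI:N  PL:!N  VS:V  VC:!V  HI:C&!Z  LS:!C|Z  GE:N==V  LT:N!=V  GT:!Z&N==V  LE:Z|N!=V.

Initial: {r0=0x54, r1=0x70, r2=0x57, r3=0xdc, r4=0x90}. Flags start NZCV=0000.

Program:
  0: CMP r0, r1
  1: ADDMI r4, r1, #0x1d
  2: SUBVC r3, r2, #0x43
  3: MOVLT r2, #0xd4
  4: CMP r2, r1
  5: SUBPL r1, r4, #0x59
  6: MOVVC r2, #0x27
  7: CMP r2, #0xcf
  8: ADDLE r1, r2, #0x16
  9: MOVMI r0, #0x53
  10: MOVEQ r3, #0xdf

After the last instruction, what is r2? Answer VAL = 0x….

VAL = 0xd4

[0] flags=1000 → (cmp)
[1] flags=1000 MI?T → r4=0x8d
[2] flags=1000 VC?T → r3=0x14
[3] flags=1000 LT?T → r2=0xd4
[4] flags=0011 → (cmp)
[5] flags=0011 PL?T → r1=0x34
[6] flags=0011 VC?F → skip
[7] flags=0010 → (cmp)
[8] flags=0010 LE?F → skip
[9] flags=0010 MI?F → skip
[10] flags=0010 EQ?F → skip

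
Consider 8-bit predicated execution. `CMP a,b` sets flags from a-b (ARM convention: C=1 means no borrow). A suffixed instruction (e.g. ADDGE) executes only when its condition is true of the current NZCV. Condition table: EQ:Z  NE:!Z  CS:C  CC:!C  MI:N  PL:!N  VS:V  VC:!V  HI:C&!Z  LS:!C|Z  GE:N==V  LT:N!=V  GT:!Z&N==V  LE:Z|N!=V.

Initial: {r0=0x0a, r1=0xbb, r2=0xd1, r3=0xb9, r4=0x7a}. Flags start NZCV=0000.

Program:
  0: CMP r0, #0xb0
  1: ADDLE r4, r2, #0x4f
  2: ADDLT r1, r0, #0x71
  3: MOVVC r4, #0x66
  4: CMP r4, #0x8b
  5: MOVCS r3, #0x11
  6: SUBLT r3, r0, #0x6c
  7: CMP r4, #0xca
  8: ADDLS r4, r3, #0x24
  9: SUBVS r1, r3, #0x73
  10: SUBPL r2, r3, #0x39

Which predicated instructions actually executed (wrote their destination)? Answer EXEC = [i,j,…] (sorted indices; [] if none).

EXEC = [3,8,9]

[0] flags=0000 → (cmp)
[1] flags=0000 LE?F → skip
[2] flags=0000 LT?F → skip
[3] flags=0000 VC?T → r4=0x66
[4] flags=1001 → (cmp)
[5] flags=1001 CS?F → skip
[6] flags=1001 LT?F → skip
[7] flags=1001 → (cmp)
[8] flags=1001 LS?T → r4=0xdd
[9] flags=1001 VS?T → r1=0x46
[10] flags=1001 PL?F → skip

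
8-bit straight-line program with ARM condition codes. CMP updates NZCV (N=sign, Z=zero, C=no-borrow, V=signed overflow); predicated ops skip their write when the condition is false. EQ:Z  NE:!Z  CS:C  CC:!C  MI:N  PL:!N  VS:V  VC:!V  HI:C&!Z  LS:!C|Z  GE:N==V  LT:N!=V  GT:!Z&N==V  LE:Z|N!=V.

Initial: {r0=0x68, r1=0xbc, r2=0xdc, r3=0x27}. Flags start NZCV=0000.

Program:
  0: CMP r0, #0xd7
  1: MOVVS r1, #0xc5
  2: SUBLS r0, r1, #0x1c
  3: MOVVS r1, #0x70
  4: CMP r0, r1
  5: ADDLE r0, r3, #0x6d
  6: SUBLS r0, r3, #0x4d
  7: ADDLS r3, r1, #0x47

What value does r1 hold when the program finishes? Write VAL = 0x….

[0] flags=1001 → (cmp)
[1] flags=1001 VS?T → r1=0xc5
[2] flags=1001 LS?T → r0=0xa9
[3] flags=1001 VS?T → r1=0x70
[4] flags=0011 → (cmp)
[5] flags=0011 LE?T → r0=0x94
[6] flags=0011 LS?F → skip
[7] flags=0011 LS?F → skip

VAL = 0x70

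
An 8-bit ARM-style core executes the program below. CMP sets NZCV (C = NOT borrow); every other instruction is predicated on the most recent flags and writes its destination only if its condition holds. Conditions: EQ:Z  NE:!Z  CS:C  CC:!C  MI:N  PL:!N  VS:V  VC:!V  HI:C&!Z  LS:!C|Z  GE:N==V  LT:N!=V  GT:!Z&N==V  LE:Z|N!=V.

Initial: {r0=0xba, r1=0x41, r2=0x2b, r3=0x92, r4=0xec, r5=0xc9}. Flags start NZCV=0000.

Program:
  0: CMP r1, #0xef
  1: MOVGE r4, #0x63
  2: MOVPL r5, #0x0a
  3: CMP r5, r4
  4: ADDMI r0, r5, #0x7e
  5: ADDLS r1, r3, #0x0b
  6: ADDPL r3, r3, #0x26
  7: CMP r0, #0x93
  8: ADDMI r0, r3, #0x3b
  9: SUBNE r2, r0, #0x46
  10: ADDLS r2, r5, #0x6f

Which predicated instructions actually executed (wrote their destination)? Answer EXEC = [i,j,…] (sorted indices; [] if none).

[0] flags=0000 → (cmp)
[1] flags=0000 GE?T → r4=0x63
[2] flags=0000 PL?T → r5=0x0a
[3] flags=1000 → (cmp)
[4] flags=1000 MI?T → r0=0x88
[5] flags=1000 LS?T → r1=0x9d
[6] flags=1000 PL?F → skip
[7] flags=1000 → (cmp)
[8] flags=1000 MI?T → r0=0xcd
[9] flags=1000 NE?T → r2=0x87
[10] flags=1000 LS?T → r2=0x79

EXEC = [1,2,4,5,8,9,10]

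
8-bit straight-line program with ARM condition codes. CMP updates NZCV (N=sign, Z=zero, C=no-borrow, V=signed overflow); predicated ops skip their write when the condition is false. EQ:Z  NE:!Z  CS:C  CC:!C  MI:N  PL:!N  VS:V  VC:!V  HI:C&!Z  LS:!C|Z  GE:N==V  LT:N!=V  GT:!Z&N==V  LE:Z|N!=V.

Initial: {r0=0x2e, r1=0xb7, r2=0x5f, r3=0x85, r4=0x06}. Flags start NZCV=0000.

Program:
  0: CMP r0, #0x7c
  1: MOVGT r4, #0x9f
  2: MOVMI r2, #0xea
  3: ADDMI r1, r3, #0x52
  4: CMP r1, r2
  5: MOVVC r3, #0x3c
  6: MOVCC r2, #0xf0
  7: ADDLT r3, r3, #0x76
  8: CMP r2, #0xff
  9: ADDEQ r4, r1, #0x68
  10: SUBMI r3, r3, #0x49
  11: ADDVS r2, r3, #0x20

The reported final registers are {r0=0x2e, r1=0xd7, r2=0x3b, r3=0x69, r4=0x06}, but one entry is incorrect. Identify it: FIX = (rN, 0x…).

[0] flags=1000 → (cmp)
[1] flags=1000 GT?F → skip
[2] flags=1000 MI?T → r2=0xea
[3] flags=1000 MI?T → r1=0xd7
[4] flags=1000 → (cmp)
[5] flags=1000 VC?T → r3=0x3c
[6] flags=1000 CC?T → r2=0xf0
[7] flags=1000 LT?T → r3=0xb2
[8] flags=1000 → (cmp)
[9] flags=1000 EQ?F → skip
[10] flags=1000 MI?T → r3=0x69
[11] flags=1000 VS?F → skip

FIX = (r2, 0xf0)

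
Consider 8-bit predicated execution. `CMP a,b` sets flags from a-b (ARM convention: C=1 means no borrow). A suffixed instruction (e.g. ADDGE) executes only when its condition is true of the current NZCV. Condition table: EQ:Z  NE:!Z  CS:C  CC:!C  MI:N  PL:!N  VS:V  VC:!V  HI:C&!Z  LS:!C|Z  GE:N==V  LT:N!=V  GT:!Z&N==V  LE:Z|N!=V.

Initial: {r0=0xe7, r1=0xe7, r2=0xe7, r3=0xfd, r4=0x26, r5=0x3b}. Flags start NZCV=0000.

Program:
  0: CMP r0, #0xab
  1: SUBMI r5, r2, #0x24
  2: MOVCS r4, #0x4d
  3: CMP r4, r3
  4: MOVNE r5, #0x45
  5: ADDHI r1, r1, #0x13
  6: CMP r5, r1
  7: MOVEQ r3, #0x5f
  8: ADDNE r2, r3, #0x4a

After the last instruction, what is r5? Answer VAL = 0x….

VAL = 0x45

0: ✓ CMP  NZCV=0010
1: · SUBMI
2: ✓ MOVCS  r4←0x4d
3: ✓ CMP  NZCV=0000
4: ✓ MOVNE  r5←0x45
5: · ADDHI
6: ✓ CMP  NZCV=0000
7: · MOVEQ
8: ✓ ADDNE  r2←0x47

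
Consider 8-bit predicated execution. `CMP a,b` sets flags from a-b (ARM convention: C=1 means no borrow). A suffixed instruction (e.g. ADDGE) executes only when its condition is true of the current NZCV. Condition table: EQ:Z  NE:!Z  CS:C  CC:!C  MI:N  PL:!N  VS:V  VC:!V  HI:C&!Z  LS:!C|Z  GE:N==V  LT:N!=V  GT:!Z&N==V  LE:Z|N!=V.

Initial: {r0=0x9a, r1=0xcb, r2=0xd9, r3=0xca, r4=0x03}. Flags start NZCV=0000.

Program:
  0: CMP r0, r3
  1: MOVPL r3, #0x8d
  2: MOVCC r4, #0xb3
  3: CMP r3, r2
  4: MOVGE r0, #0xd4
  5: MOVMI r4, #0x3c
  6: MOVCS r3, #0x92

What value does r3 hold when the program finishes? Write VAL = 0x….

[0] flags=1000 → (cmp)
[1] flags=1000 PL?F → skip
[2] flags=1000 CC?T → r4=0xb3
[3] flags=1000 → (cmp)
[4] flags=1000 GE?F → skip
[5] flags=1000 MI?T → r4=0x3c
[6] flags=1000 CS?F → skip

VAL = 0xca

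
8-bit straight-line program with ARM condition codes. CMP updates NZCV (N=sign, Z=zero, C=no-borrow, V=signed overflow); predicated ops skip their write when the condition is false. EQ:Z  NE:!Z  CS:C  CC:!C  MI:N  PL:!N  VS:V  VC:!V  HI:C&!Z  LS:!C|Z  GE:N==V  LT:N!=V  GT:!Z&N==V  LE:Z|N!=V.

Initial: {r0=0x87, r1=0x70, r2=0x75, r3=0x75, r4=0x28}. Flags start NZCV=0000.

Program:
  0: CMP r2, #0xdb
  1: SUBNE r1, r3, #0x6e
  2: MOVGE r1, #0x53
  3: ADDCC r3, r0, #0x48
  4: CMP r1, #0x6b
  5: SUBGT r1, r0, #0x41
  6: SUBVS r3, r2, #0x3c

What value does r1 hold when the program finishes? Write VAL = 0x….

[0] flags=1001 → (cmp)
[1] flags=1001 NE?T → r1=0x07
[2] flags=1001 GE?T → r1=0x53
[3] flags=1001 CC?T → r3=0xcf
[4] flags=1000 → (cmp)
[5] flags=1000 GT?F → skip
[6] flags=1000 VS?F → skip

VAL = 0x53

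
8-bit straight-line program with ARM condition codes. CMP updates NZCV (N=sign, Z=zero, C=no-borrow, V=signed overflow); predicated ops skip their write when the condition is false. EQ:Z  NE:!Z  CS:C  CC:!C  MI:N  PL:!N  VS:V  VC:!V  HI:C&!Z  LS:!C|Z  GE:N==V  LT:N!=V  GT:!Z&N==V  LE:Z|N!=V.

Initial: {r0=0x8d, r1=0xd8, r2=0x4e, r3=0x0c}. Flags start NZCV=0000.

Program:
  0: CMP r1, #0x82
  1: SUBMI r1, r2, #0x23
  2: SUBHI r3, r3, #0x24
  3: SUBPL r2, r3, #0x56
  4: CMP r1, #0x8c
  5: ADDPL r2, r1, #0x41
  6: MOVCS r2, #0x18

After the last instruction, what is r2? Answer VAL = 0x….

[0] flags=0010 → (cmp)
[1] flags=0010 MI?F → skip
[2] flags=0010 HI?T → r3=0xe8
[3] flags=0010 PL?T → r2=0x92
[4] flags=0010 → (cmp)
[5] flags=0010 PL?T → r2=0x19
[6] flags=0010 CS?T → r2=0x18

VAL = 0x18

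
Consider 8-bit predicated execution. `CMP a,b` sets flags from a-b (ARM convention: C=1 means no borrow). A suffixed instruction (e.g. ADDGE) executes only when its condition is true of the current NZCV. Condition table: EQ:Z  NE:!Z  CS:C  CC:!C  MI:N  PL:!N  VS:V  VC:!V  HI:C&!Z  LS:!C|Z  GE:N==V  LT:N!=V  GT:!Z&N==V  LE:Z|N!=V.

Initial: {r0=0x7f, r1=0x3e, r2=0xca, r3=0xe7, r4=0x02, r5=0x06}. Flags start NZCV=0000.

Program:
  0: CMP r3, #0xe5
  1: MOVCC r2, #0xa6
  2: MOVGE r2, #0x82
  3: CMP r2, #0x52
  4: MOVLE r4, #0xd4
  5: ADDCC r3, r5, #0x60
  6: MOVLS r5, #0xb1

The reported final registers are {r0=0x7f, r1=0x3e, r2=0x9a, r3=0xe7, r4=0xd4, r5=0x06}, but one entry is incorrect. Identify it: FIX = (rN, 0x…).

FIX = (r2, 0x82)

0: ✓ CMP  NZCV=0010
1: · MOVCC
2: ✓ MOVGE  r2←0x82
3: ✓ CMP  NZCV=0011
4: ✓ MOVLE  r4←0xd4
5: · ADDCC
6: · MOVLS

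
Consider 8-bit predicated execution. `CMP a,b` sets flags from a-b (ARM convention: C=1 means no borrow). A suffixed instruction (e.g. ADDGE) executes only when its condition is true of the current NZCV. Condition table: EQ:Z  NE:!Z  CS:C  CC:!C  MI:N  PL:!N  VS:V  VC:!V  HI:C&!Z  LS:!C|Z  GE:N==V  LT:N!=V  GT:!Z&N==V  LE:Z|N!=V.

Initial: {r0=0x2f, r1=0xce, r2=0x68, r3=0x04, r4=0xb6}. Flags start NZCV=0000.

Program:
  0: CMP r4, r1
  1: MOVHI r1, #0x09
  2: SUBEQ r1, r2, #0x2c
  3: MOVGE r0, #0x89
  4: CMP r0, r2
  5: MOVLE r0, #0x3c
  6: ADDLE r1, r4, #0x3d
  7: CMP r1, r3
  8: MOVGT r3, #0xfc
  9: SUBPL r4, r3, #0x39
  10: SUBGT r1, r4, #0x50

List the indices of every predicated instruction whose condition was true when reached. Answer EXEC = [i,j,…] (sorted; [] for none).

EXEC = [5,6]

[0] flags=1000 → (cmp)
[1] flags=1000 HI?F → skip
[2] flags=1000 EQ?F → skip
[3] flags=1000 GE?F → skip
[4] flags=1000 → (cmp)
[5] flags=1000 LE?T → r0=0x3c
[6] flags=1000 LE?T → r1=0xf3
[7] flags=1010 → (cmp)
[8] flags=1010 GT?F → skip
[9] flags=1010 PL?F → skip
[10] flags=1010 GT?F → skip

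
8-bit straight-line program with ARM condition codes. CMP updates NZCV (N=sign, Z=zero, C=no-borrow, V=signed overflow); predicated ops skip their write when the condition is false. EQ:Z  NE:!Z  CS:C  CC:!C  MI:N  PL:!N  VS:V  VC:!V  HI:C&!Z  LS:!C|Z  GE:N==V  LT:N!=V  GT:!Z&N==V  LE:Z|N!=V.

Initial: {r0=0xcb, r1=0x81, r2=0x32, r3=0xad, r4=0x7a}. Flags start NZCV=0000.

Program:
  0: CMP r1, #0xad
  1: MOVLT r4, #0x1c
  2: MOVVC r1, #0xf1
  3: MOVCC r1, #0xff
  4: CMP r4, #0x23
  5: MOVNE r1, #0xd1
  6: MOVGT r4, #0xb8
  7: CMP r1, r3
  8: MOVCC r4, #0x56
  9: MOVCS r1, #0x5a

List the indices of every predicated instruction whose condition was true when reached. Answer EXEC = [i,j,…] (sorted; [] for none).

EXEC = [1,2,3,5,9]

0: ✓ CMP  NZCV=1000
1: ✓ MOVLT  r4←0x1c
2: ✓ MOVVC  r1←0xf1
3: ✓ MOVCC  r1←0xff
4: ✓ CMP  NZCV=1000
5: ✓ MOVNE  r1←0xd1
6: · MOVGT
7: ✓ CMP  NZCV=0010
8: · MOVCC
9: ✓ MOVCS  r1←0x5a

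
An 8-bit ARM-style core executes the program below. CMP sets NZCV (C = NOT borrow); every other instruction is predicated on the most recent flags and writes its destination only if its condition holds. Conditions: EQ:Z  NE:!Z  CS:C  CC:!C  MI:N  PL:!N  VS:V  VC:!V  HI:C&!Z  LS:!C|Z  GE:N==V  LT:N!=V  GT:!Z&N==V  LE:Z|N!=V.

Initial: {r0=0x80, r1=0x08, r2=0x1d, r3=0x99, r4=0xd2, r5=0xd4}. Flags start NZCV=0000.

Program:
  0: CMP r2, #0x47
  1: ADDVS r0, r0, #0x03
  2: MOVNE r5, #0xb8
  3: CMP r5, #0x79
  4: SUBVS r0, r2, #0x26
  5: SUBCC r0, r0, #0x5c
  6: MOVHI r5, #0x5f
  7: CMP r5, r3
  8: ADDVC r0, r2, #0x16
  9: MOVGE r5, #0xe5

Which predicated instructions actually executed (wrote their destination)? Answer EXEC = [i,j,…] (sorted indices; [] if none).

EXEC = [2,4,6,9]

[0] flags=1000 → (cmp)
[1] flags=1000 VS?F → skip
[2] flags=1000 NE?T → r5=0xb8
[3] flags=0011 → (cmp)
[4] flags=0011 VS?T → r0=0xf7
[5] flags=0011 CC?F → skip
[6] flags=0011 HI?T → r5=0x5f
[7] flags=1001 → (cmp)
[8] flags=1001 VC?F → skip
[9] flags=1001 GE?T → r5=0xe5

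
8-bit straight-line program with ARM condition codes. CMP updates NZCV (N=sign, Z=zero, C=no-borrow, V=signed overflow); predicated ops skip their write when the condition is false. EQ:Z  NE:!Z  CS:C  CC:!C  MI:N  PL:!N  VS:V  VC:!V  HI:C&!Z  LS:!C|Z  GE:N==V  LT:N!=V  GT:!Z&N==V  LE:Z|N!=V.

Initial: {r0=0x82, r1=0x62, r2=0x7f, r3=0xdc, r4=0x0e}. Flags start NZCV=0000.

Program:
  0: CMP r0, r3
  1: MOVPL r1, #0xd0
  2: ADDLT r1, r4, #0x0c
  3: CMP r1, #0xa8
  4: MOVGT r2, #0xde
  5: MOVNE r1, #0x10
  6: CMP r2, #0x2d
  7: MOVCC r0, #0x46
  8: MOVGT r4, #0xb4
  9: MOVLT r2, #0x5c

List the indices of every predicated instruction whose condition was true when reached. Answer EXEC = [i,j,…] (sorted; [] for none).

EXEC = [2,4,5,9]

[0] flags=1000 → (cmp)
[1] flags=1000 PL?F → skip
[2] flags=1000 LT?T → r1=0x1a
[3] flags=0000 → (cmp)
[4] flags=0000 GT?T → r2=0xde
[5] flags=0000 NE?T → r1=0x10
[6] flags=1010 → (cmp)
[7] flags=1010 CC?F → skip
[8] flags=1010 GT?F → skip
[9] flags=1010 LT?T → r2=0x5c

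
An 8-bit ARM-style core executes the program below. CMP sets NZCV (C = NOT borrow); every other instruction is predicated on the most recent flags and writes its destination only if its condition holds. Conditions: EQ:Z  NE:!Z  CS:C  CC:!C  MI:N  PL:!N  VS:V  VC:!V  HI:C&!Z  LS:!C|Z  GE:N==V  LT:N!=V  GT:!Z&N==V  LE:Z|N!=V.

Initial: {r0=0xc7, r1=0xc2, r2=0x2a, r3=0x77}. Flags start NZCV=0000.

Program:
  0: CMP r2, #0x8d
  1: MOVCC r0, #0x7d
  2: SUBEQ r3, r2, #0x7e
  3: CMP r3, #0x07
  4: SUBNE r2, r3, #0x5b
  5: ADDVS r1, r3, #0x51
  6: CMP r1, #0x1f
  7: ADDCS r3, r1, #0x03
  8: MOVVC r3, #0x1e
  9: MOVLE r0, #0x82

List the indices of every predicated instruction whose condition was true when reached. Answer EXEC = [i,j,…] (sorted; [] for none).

[0] flags=1001 → (cmp)
[1] flags=1001 CC?T → r0=0x7d
[2] flags=1001 EQ?F → skip
[3] flags=0010 → (cmp)
[4] flags=0010 NE?T → r2=0x1c
[5] flags=0010 VS?F → skip
[6] flags=1010 → (cmp)
[7] flags=1010 CS?T → r3=0xc5
[8] flags=1010 VC?T → r3=0x1e
[9] flags=1010 LE?T → r0=0x82

EXEC = [1,4,7,8,9]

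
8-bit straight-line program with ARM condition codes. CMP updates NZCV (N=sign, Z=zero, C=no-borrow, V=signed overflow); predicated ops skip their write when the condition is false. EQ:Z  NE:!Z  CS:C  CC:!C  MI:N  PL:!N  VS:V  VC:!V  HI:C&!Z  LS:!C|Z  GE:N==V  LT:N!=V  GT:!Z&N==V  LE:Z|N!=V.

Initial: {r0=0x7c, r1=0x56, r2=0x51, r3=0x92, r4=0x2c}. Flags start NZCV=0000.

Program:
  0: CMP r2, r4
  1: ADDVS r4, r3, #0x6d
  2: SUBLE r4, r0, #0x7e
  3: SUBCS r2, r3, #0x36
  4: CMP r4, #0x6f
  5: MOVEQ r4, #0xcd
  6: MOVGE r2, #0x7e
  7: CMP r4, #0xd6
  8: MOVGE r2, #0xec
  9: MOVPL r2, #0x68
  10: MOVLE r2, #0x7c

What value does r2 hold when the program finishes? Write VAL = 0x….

[0] flags=0010 → (cmp)
[1] flags=0010 VS?F → skip
[2] flags=0010 LE?F → skip
[3] flags=0010 CS?T → r2=0x5c
[4] flags=1000 → (cmp)
[5] flags=1000 EQ?F → skip
[6] flags=1000 GE?F → skip
[7] flags=0000 → (cmp)
[8] flags=0000 GE?T → r2=0xec
[9] flags=0000 PL?T → r2=0x68
[10] flags=0000 LE?F → skip

VAL = 0x68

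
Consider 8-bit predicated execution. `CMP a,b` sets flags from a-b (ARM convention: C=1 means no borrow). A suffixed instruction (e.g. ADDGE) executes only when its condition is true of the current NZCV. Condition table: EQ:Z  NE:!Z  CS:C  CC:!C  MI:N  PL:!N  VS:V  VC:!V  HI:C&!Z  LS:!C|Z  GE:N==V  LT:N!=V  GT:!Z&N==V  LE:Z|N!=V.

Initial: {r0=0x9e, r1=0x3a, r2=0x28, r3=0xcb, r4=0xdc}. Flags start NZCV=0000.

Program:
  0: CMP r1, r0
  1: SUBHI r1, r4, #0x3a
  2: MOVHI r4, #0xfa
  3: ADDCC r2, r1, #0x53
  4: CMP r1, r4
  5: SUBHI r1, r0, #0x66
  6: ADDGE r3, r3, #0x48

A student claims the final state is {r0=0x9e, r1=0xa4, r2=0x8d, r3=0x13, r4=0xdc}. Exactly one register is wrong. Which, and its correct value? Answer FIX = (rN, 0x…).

FIX = (r1, 0x3a)

[0] flags=1001 → (cmp)
[1] flags=1001 HI?F → skip
[2] flags=1001 HI?F → skip
[3] flags=1001 CC?T → r2=0x8d
[4] flags=0000 → (cmp)
[5] flags=0000 HI?F → skip
[6] flags=0000 GE?T → r3=0x13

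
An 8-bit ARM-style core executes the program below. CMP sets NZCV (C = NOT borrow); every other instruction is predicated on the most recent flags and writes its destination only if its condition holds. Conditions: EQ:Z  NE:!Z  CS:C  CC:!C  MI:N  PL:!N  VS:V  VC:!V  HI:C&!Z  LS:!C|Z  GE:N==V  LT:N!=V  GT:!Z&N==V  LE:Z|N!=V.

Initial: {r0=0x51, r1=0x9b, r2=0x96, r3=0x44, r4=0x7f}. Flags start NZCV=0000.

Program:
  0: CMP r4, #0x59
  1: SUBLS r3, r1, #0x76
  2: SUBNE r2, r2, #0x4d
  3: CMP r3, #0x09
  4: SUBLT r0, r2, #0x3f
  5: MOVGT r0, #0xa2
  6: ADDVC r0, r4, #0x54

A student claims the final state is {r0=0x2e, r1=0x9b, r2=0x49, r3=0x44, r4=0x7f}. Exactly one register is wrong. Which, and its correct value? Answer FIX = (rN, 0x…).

FIX = (r0, 0xd3)

0: ✓ CMP  NZCV=0010
1: · SUBLS
2: ✓ SUBNE  r2←0x49
3: ✓ CMP  NZCV=0010
4: · SUBLT
5: ✓ MOVGT  r0←0xa2
6: ✓ ADDVC  r0←0xd3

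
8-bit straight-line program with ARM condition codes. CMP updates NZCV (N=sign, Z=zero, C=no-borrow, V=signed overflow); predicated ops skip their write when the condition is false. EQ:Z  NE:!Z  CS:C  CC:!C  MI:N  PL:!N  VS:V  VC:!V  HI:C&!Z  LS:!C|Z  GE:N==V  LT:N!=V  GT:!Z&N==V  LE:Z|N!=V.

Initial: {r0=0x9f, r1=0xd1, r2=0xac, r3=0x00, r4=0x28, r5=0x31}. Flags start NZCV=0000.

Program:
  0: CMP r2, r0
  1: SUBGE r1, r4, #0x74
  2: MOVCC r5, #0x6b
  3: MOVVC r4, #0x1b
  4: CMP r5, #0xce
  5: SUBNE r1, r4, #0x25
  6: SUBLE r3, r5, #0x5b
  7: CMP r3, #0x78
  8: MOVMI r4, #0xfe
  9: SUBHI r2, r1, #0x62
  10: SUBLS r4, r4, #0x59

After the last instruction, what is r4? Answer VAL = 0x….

[0] flags=0010 → (cmp)
[1] flags=0010 GE?T → r1=0xb4
[2] flags=0010 CC?F → skip
[3] flags=0010 VC?T → r4=0x1b
[4] flags=0000 → (cmp)
[5] flags=0000 NE?T → r1=0xf6
[6] flags=0000 LE?F → skip
[7] flags=1000 → (cmp)
[8] flags=1000 MI?T → r4=0xfe
[9] flags=1000 HI?F → skip
[10] flags=1000 LS?T → r4=0xa5

VAL = 0xa5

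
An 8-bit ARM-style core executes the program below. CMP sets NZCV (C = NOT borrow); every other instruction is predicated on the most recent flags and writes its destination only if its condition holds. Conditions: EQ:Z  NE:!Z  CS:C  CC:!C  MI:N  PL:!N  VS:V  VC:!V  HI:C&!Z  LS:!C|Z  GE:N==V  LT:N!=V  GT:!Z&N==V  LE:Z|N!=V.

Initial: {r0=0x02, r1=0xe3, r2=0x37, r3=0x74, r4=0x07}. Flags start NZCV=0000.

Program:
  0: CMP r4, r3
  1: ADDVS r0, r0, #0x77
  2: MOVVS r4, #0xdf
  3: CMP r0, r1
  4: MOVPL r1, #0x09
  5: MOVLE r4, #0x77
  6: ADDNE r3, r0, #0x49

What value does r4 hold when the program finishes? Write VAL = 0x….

[0] flags=1000 → (cmp)
[1] flags=1000 VS?F → skip
[2] flags=1000 VS?F → skip
[3] flags=0000 → (cmp)
[4] flags=0000 PL?T → r1=0x09
[5] flags=0000 LE?F → skip
[6] flags=0000 NE?T → r3=0x4b

VAL = 0x07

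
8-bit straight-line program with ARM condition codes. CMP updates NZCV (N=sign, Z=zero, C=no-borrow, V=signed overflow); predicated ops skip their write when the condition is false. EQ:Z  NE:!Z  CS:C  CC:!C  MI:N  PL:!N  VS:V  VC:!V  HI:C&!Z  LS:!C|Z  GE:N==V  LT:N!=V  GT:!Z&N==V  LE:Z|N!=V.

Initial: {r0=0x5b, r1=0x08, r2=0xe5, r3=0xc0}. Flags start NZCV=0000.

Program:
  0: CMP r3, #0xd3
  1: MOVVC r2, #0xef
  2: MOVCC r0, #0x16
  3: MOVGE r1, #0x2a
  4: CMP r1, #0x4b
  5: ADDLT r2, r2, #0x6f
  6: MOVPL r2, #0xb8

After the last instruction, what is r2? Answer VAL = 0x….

0: ✓ CMP  NZCV=1000
1: ✓ MOVVC  r2←0xef
2: ✓ MOVCC  r0←0x16
3: · MOVGE
4: ✓ CMP  NZCV=1000
5: ✓ ADDLT  r2←0x5e
6: · MOVPL

VAL = 0x5e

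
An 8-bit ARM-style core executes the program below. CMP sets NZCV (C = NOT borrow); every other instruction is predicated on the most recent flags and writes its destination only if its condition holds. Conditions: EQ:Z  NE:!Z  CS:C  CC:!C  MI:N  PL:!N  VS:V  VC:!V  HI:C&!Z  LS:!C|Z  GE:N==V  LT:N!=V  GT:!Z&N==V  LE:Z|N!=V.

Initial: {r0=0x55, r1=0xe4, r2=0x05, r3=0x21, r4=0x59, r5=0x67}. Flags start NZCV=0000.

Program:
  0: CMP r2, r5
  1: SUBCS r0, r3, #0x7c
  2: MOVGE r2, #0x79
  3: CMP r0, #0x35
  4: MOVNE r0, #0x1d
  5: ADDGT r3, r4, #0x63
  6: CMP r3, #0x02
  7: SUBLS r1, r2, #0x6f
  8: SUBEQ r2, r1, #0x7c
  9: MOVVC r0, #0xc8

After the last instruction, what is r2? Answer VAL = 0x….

0: ✓ CMP  NZCV=1000
1: · SUBCS
2: · MOVGE
3: ✓ CMP  NZCV=0010
4: ✓ MOVNE  r0←0x1d
5: ✓ ADDGT  r3←0xbc
6: ✓ CMP  NZCV=1010
7: · SUBLS
8: · SUBEQ
9: ✓ MOVVC  r0←0xc8

VAL = 0x05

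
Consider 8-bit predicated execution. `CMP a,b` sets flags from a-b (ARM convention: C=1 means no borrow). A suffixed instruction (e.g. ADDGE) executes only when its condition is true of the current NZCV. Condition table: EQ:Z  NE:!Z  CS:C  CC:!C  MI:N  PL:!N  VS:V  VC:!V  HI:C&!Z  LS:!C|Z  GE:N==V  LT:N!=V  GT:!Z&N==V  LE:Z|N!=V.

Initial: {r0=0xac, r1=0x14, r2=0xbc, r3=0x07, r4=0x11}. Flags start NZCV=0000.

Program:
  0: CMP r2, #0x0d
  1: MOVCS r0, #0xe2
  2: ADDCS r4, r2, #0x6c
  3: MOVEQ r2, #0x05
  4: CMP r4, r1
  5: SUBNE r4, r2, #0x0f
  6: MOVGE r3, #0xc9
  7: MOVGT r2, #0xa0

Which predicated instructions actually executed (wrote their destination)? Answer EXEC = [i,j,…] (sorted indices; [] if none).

[0] flags=1010 → (cmp)
[1] flags=1010 CS?T → r0=0xe2
[2] flags=1010 CS?T → r4=0x28
[3] flags=1010 EQ?F → skip
[4] flags=0010 → (cmp)
[5] flags=0010 NE?T → r4=0xad
[6] flags=0010 GE?T → r3=0xc9
[7] flags=0010 GT?T → r2=0xa0

EXEC = [1,2,5,6,7]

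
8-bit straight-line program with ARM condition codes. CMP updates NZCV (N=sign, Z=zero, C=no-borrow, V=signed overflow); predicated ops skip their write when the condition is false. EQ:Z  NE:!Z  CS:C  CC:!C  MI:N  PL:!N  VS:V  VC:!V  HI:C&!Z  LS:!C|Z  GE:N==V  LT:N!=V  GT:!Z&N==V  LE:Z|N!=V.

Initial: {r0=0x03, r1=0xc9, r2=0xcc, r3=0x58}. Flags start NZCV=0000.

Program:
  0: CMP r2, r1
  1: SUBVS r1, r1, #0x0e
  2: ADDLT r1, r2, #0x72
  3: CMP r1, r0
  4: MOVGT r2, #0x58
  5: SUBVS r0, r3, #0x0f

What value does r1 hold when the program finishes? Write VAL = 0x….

VAL = 0xc9

0: ✓ CMP  NZCV=0010
1: · SUBVS
2: · ADDLT
3: ✓ CMP  NZCV=1010
4: · MOVGT
5: · SUBVS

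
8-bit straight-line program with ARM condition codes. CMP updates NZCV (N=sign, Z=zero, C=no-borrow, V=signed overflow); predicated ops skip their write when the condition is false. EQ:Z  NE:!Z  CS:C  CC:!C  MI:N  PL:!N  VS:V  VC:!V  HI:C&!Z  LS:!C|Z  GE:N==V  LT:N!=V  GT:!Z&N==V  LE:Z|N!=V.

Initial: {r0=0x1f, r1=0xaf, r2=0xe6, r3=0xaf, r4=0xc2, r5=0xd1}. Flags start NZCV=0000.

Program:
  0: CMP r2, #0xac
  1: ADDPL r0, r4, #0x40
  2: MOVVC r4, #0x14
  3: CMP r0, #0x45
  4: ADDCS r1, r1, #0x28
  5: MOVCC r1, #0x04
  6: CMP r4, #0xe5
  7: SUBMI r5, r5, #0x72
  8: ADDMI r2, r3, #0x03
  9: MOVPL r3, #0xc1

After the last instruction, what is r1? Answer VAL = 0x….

0: ✓ CMP  NZCV=0010
1: ✓ ADDPL  r0←0x02
2: ✓ MOVVC  r4←0x14
3: ✓ CMP  NZCV=1000
4: · ADDCS
5: ✓ MOVCC  r1←0x04
6: ✓ CMP  NZCV=0000
7: · SUBMI
8: · ADDMI
9: ✓ MOVPL  r3←0xc1

VAL = 0x04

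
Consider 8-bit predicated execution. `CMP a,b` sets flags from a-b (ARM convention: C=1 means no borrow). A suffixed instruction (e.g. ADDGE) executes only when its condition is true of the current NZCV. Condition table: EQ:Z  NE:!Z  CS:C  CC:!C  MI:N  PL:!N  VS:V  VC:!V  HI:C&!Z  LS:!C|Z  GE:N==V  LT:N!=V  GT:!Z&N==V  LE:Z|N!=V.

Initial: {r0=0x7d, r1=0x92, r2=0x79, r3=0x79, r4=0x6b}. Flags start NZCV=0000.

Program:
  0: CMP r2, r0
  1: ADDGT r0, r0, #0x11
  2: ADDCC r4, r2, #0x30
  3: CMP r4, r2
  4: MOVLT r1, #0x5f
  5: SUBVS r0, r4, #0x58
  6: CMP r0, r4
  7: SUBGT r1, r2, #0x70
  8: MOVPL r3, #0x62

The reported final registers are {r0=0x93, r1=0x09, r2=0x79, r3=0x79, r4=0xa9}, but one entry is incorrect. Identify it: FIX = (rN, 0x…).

[0] flags=1000 → (cmp)
[1] flags=1000 GT?F → skip
[2] flags=1000 CC?T → r4=0xa9
[3] flags=0011 → (cmp)
[4] flags=0011 LT?T → r1=0x5f
[5] flags=0011 VS?T → r0=0x51
[6] flags=1001 → (cmp)
[7] flags=1001 GT?T → r1=0x09
[8] flags=1001 PL?F → skip

FIX = (r0, 0x51)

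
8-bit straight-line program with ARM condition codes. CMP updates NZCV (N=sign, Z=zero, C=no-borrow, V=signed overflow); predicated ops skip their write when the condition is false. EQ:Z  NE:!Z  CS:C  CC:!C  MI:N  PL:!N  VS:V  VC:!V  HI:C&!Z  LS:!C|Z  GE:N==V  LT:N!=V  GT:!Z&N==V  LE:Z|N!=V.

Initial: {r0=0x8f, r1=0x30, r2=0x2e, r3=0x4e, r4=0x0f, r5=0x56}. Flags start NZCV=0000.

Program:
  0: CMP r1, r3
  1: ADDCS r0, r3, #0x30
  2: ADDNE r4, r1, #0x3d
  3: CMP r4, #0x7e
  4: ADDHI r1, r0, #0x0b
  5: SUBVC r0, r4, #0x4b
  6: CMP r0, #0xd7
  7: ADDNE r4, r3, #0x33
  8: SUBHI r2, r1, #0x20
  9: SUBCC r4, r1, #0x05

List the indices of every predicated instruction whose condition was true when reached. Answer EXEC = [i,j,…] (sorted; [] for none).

EXEC = [2,5,7,9]

[0] flags=1000 → (cmp)
[1] flags=1000 CS?F → skip
[2] flags=1000 NE?T → r4=0x6d
[3] flags=1000 → (cmp)
[4] flags=1000 HI?F → skip
[5] flags=1000 VC?T → r0=0x22
[6] flags=0000 → (cmp)
[7] flags=0000 NE?T → r4=0x81
[8] flags=0000 HI?F → skip
[9] flags=0000 CC?T → r4=0x2b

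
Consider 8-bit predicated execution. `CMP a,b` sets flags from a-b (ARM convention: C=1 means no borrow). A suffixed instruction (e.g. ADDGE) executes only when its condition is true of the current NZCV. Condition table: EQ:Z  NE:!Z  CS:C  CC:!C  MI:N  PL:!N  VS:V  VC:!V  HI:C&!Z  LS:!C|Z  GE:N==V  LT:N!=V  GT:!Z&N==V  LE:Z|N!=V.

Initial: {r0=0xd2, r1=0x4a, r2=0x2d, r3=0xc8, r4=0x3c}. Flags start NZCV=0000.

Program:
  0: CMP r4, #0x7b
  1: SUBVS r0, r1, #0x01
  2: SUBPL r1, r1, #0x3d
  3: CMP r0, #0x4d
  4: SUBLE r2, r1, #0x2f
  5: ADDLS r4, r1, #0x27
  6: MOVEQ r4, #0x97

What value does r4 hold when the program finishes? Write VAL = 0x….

0: ✓ CMP  NZCV=1000
1: · SUBVS
2: · SUBPL
3: ✓ CMP  NZCV=1010
4: ✓ SUBLE  r2←0x1b
5: · ADDLS
6: · MOVEQ

VAL = 0x3c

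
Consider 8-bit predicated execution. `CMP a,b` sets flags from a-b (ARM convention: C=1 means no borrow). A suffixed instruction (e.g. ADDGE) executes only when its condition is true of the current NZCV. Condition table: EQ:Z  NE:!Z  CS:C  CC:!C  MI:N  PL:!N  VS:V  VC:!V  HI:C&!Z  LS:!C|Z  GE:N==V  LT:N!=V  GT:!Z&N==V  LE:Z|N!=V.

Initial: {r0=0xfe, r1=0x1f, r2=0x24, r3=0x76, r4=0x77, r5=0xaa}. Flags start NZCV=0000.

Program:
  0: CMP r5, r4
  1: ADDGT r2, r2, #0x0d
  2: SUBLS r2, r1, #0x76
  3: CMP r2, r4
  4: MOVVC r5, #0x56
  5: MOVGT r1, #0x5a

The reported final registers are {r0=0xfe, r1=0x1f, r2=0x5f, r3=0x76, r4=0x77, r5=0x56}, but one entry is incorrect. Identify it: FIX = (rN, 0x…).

FIX = (r2, 0x24)

0: ✓ CMP  NZCV=0011
1: · ADDGT
2: · SUBLS
3: ✓ CMP  NZCV=1000
4: ✓ MOVVC  r5←0x56
5: · MOVGT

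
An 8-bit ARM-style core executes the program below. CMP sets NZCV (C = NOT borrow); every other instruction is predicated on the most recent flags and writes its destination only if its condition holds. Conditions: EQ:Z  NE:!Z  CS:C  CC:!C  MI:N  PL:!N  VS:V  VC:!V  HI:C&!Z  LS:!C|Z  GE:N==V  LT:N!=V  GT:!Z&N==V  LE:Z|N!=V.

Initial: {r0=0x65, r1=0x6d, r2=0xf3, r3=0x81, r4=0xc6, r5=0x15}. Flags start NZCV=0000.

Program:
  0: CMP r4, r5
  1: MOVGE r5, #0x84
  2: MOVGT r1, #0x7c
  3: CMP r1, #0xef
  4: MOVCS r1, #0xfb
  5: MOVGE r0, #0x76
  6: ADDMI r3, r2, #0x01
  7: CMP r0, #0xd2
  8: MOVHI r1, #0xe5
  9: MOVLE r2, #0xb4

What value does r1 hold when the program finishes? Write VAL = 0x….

[0] flags=1010 → (cmp)
[1] flags=1010 GE?F → skip
[2] flags=1010 GT?F → skip
[3] flags=0000 → (cmp)
[4] flags=0000 CS?F → skip
[5] flags=0000 GE?T → r0=0x76
[6] flags=0000 MI?F → skip
[7] flags=1001 → (cmp)
[8] flags=1001 HI?F → skip
[9] flags=1001 LE?F → skip

VAL = 0x6d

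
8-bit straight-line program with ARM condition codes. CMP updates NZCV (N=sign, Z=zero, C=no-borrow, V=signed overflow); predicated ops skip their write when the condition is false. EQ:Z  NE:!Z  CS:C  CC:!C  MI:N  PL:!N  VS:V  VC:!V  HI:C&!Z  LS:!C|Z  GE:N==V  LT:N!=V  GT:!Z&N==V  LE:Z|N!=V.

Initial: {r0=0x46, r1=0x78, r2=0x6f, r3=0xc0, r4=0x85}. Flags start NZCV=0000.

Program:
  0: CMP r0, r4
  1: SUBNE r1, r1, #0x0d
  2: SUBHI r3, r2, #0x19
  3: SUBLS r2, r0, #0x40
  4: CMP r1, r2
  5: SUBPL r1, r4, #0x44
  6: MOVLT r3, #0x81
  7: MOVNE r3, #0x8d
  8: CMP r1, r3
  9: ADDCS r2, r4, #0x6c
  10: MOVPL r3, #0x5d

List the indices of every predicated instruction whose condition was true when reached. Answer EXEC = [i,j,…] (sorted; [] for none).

0: ✓ CMP  NZCV=1001
1: ✓ SUBNE  r1←0x6b
2: · SUBHI
3: ✓ SUBLS  r2←0x06
4: ✓ CMP  NZCV=0010
5: ✓ SUBPL  r1←0x41
6: · MOVLT
7: ✓ MOVNE  r3←0x8d
8: ✓ CMP  NZCV=1001
9: · ADDCS
10: · MOVPL

EXEC = [1,3,5,7]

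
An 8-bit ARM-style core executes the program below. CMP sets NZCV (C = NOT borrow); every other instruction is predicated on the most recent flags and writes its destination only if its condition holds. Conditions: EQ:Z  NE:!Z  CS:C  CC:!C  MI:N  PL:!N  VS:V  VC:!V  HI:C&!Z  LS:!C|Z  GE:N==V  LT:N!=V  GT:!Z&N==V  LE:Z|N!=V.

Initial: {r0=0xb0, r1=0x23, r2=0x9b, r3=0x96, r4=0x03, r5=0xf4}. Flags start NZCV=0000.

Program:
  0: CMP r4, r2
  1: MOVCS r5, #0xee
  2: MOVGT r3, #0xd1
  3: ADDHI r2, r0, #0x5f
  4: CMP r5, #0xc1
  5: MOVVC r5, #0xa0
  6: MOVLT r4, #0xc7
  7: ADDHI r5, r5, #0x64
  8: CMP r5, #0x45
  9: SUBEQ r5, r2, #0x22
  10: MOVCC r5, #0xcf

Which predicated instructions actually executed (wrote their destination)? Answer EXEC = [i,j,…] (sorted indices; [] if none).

0: ✓ CMP  NZCV=0000
1: · MOVCS
2: ✓ MOVGT  r3←0xd1
3: · ADDHI
4: ✓ CMP  NZCV=0010
5: ✓ MOVVC  r5←0xa0
6: · MOVLT
7: ✓ ADDHI  r5←0x04
8: ✓ CMP  NZCV=1000
9: · SUBEQ
10: ✓ MOVCC  r5←0xcf

EXEC = [2,5,7,10]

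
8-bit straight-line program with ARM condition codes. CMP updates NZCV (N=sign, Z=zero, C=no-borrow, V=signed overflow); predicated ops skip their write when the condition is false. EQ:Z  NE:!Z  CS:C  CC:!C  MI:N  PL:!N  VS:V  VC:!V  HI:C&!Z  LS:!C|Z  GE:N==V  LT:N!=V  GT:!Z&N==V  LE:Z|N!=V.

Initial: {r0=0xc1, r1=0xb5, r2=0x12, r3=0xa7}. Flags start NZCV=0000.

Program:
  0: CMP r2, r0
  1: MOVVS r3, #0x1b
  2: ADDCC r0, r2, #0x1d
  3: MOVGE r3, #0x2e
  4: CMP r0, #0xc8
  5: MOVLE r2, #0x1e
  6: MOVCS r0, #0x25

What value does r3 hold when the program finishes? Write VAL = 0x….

0: ✓ CMP  NZCV=0000
1: · MOVVS
2: ✓ ADDCC  r0←0x2f
3: ✓ MOVGE  r3←0x2e
4: ✓ CMP  NZCV=0000
5: · MOVLE
6: · MOVCS

VAL = 0x2e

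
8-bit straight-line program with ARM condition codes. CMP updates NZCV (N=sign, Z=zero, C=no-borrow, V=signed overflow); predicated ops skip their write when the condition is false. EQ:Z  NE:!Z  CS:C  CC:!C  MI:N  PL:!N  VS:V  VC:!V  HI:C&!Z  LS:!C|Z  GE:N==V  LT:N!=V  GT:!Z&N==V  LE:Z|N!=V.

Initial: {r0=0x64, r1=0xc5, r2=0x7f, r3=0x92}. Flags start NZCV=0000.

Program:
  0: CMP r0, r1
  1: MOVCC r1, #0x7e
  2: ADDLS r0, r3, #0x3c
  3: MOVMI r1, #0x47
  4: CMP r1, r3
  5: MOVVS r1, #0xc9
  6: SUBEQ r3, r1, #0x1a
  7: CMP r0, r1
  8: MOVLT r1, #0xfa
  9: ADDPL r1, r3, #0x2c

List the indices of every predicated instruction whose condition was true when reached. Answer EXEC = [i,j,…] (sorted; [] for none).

0: ✓ CMP  NZCV=1001
1: ✓ MOVCC  r1←0x7e
2: ✓ ADDLS  r0←0xce
3: ✓ MOVMI  r1←0x47
4: ✓ CMP  NZCV=1001
5: ✓ MOVVS  r1←0xc9
6: · SUBEQ
7: ✓ CMP  NZCV=0010
8: · MOVLT
9: ✓ ADDPL  r1←0xbe

EXEC = [1,2,3,5,9]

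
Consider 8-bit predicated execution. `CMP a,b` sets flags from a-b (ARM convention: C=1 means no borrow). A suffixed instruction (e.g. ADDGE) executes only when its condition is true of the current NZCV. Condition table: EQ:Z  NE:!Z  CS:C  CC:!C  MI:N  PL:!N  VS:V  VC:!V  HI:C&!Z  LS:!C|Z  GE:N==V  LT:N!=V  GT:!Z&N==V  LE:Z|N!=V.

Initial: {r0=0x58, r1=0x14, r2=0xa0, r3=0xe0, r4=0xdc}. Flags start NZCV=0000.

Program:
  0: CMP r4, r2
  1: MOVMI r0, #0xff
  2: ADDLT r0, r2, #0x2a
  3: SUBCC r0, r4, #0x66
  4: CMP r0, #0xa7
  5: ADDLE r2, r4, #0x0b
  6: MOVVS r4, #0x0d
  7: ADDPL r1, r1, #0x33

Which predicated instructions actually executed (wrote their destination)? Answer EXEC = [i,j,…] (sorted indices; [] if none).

[0] flags=0010 → (cmp)
[1] flags=0010 MI?F → skip
[2] flags=0010 LT?F → skip
[3] flags=0010 CC?F → skip
[4] flags=1001 → (cmp)
[5] flags=1001 LE?F → skip
[6] flags=1001 VS?T → r4=0x0d
[7] flags=1001 PL?F → skip

EXEC = [6]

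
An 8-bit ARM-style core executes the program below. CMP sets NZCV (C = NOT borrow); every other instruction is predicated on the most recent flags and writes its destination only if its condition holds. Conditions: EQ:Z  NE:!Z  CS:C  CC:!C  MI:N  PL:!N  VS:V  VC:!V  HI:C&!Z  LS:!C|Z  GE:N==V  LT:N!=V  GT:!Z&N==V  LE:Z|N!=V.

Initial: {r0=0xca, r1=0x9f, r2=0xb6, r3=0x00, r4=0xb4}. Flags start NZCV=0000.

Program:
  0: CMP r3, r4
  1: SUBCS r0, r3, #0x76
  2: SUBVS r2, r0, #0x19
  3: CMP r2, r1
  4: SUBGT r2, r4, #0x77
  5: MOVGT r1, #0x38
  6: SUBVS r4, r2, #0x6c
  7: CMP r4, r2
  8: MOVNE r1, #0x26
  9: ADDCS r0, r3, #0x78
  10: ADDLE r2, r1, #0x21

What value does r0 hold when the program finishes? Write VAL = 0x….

VAL = 0x78

0: ✓ CMP  NZCV=0000
1: · SUBCS
2: · SUBVS
3: ✓ CMP  NZCV=0010
4: ✓ SUBGT  r2←0x3d
5: ✓ MOVGT  r1←0x38
6: · SUBVS
7: ✓ CMP  NZCV=0011
8: ✓ MOVNE  r1←0x26
9: ✓ ADDCS  r0←0x78
10: ✓ ADDLE  r2←0x47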